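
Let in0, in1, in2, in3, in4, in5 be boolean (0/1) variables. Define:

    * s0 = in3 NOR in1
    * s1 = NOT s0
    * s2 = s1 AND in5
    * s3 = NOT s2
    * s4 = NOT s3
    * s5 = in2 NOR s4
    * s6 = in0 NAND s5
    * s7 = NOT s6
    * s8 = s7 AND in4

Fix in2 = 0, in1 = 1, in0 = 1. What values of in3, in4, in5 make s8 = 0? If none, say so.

in3=1, in4=0, in5=0

Check with in2 = 0, in1 = 1, in0 = 1 and in3=1, in4=0, in5=0:
s0 = in3 NOR in1 = 1 NOR 1 = 0
s1 = NOT s0 = NOT 0 = 1
s2 = s1 AND in5 = 1 AND 0 = 0
s3 = NOT s2 = NOT 0 = 1
s4 = NOT s3 = NOT 1 = 0
s5 = in2 NOR s4 = 0 NOR 0 = 1
s6 = in0 NAND s5 = 1 NAND 1 = 0
s7 = NOT s6 = NOT 0 = 1
s8 = s7 AND in4 = 1 AND 0 = 0
So s8 = 0.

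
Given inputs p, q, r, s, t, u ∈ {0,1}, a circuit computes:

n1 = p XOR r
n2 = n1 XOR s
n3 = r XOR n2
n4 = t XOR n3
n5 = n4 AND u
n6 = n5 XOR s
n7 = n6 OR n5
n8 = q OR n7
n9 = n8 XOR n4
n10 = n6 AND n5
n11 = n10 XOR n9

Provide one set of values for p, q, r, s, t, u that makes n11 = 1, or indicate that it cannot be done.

Check with p=1, q=1, r=0, s=1, t=0, u=0:
n1 = p XOR r = 1 XOR 0 = 1
n2 = n1 XOR s = 1 XOR 1 = 0
n3 = r XOR n2 = 0 XOR 0 = 0
n4 = t XOR n3 = 0 XOR 0 = 0
n5 = n4 AND u = 0 AND 0 = 0
n6 = n5 XOR s = 0 XOR 1 = 1
n7 = n6 OR n5 = 1 OR 0 = 1
n8 = q OR n7 = 1 OR 1 = 1
n9 = n8 XOR n4 = 1 XOR 0 = 1
n10 = n6 AND n5 = 1 AND 0 = 0
n11 = n10 XOR n9 = 0 XOR 1 = 1
So n11 = 1 as required.

p=1, q=1, r=0, s=1, t=0, u=0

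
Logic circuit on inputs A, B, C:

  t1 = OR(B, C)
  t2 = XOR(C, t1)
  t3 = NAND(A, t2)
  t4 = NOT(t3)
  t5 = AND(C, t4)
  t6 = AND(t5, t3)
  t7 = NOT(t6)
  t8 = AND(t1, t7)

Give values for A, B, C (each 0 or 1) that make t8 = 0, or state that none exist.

A=1 B=0 C=0

t8 = AND(t1, t7) must be 0, so at least one of t1, t7 is 0.
Check with A=1 B=0 C=0:
t1 = OR(B, C) = OR(0, 0) = 0
t2 = XOR(C, t1) = XOR(0, 0) = 0
t3 = NAND(A, t2) = NAND(1, 0) = 1
t4 = NOT(t3) = NOT 1 = 0
t5 = AND(C, t4) = AND(0, 0) = 0
t6 = AND(t5, t3) = AND(0, 1) = 0
t7 = NOT(t6) = NOT 0 = 1
t8 = AND(t1, t7) = AND(0, 1) = 0
So t8 = 0 as required.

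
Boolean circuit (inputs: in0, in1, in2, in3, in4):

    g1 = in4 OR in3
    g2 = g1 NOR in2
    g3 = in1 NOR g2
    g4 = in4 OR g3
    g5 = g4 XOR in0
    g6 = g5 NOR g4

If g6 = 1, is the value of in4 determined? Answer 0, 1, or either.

0

g6 = g5 NOR g4 must be 1, so both g5 = 0 and g4 = 0.
g5 = g4 XOR in0 must be 0, so g4 and in0 are equal.
Every assignment with g6 = 1 has in4 = 0; there are 5 such assignment(s).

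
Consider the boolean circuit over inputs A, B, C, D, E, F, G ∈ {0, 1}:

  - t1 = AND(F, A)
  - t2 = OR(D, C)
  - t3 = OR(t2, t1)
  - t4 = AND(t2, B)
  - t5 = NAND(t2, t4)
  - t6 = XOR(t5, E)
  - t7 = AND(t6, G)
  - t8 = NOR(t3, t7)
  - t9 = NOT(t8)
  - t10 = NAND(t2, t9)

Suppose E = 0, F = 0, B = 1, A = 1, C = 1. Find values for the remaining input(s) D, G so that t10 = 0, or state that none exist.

D=0, G=0

Check with E = 0, F = 0, B = 1, A = 1, C = 1 and D=0, G=0:
t1 = AND(F, A) = AND(0, 1) = 0
t2 = OR(D, C) = OR(0, 1) = 1
t3 = OR(t2, t1) = OR(1, 0) = 1
t4 = AND(t2, B) = AND(1, 1) = 1
t5 = NAND(t2, t4) = NAND(1, 1) = 0
t6 = XOR(t5, E) = XOR(0, 0) = 0
t7 = AND(t6, G) = AND(0, 0) = 0
t8 = NOR(t3, t7) = NOR(1, 0) = 0
t9 = NOT(t8) = NOT 0 = 1
t10 = NAND(t2, t9) = NAND(1, 1) = 0
So t10 = 0.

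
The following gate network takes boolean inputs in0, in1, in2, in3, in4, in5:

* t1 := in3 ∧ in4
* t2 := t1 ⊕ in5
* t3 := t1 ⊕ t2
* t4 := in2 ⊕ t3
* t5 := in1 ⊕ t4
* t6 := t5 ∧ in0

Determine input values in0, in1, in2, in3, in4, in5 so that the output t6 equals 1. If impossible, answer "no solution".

t6 = t5 ∧ in0 must be 1, so both t5 = 1 and in0 = 1.
Check with in0=1, in1=1, in2=1, in3=1, in4=0, in5=1:
t1 = in3 ∧ in4 = 1 ∧ 0 = 0
t2 = t1 ⊕ in5 = 0 ⊕ 1 = 1
t3 = t1 ⊕ t2 = 0 ⊕ 1 = 1
t4 = in2 ⊕ t3 = 1 ⊕ 1 = 0
t5 = in1 ⊕ t4 = 1 ⊕ 0 = 1
t6 = t5 ∧ in0 = 1 ∧ 1 = 1
So t6 = 1 as required.

in0=1, in1=1, in2=1, in3=1, in4=0, in5=1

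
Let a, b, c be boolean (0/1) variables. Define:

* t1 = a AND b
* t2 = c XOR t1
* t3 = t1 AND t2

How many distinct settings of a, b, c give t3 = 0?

7

t3 = t1 AND t2 must be 0, so at least one of t1, t2 is 0.
Enumerating the 8 input combinations, 7 give t3 = 0 and 1 give t3 = 1.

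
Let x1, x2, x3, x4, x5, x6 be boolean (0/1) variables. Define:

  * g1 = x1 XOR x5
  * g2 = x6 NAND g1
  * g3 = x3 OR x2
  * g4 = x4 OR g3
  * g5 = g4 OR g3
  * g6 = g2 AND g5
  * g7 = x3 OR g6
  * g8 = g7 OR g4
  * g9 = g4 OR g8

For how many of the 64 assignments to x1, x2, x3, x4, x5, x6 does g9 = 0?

g9 = g4 OR g8 must be 0, so both g4 = 0 and g8 = 0.
Enumerating the 64 input combinations, 8 give g9 = 0 and 56 give g9 = 1.

8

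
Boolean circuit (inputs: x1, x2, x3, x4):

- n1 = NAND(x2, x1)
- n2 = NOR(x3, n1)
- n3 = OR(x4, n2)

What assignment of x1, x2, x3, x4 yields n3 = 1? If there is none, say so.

x1=1, x2=1, x3=0, x4=0

Check with x1=1, x2=1, x3=0, x4=0:
n1 = NAND(x2, x1) = NAND(1, 1) = 0
n2 = NOR(x3, n1) = NOR(0, 0) = 1
n3 = OR(x4, n2) = OR(0, 1) = 1
So n3 = 1 as required.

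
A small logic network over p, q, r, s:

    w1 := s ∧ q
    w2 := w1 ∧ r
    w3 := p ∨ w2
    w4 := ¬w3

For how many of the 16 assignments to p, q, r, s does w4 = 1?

w4 = ¬w3 must be 1, so w3 = 0.
w3 = p ∨ w2 must be 0, so both p = 0 and w2 = 0.
Enumerating the 16 input combinations, 7 give w4 = 1 and 9 give w4 = 0.

7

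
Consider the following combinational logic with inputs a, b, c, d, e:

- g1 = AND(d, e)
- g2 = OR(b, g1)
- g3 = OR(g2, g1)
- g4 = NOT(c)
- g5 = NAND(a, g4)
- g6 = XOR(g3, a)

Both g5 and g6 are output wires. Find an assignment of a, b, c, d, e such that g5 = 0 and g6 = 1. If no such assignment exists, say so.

Check with a=1 b=0 c=0 d=0 e=0:
g1 = AND(d, e) = AND(0, 0) = 0
g2 = OR(b, g1) = OR(0, 0) = 0
g3 = OR(g2, g1) = OR(0, 0) = 0
g4 = NOT(c) = NOT 0 = 1
g5 = NAND(a, g4) = NAND(1, 1) = 0
g6 = XOR(g3, a) = XOR(0, 1) = 1
So g5 = 0 and g6 = 1.

a=1 b=0 c=0 d=0 e=0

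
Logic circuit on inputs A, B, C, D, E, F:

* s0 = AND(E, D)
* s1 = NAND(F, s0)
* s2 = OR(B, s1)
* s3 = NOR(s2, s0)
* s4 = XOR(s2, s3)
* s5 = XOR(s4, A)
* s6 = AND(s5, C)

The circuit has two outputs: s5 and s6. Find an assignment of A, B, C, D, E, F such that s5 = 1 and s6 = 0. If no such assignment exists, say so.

A=0 B=1 C=0 D=1 E=0 F=0

Check with A=0 B=1 C=0 D=1 E=0 F=0:
s0 = AND(E, D) = AND(0, 1) = 0
s1 = NAND(F, s0) = NAND(0, 0) = 1
s2 = OR(B, s1) = OR(1, 1) = 1
s3 = NOR(s2, s0) = NOR(1, 0) = 0
s4 = XOR(s2, s3) = XOR(1, 0) = 1
s5 = XOR(s4, A) = XOR(1, 0) = 1
s6 = AND(s5, C) = AND(1, 0) = 0
So s5 = 1 and s6 = 0.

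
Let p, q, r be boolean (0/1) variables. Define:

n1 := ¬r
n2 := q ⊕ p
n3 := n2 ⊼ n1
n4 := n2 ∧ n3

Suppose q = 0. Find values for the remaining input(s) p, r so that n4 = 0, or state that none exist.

p=0, r=1

Check with q = 0 and p=0, r=1:
n1 = ¬r = ¬1 = 0
n2 = q ⊕ p = 0 ⊕ 0 = 0
n3 = n2 ⊼ n1 = 0 ⊼ 0 = 1
n4 = n2 ∧ n3 = 0 ∧ 1 = 0
So n4 = 0.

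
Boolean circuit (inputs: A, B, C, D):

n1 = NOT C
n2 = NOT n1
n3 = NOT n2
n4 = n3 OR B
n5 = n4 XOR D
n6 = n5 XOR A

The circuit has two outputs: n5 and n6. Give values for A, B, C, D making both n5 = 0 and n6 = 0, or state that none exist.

Check with A=0, B=0, C=0, D=1:
n1 = NOT C = NOT 0 = 1
n2 = NOT n1 = NOT 1 = 0
n3 = NOT n2 = NOT 0 = 1
n4 = n3 OR B = 1 OR 0 = 1
n5 = n4 XOR D = 1 XOR 1 = 0
n6 = n5 XOR A = 0 XOR 0 = 0
So n5 = 0 and n6 = 0.

A=0, B=0, C=0, D=1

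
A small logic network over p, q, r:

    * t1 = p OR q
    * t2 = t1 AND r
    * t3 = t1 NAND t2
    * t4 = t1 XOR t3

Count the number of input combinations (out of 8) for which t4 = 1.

t4 = t1 XOR t3 must be 1, so t1 and t3 differ.
Satisfying assignments:
  p=0, q=0, r=0
  p=0, q=0, r=1
  p=0, q=1, r=1
  p=1, q=0, r=1
  p=1, q=1, r=1

5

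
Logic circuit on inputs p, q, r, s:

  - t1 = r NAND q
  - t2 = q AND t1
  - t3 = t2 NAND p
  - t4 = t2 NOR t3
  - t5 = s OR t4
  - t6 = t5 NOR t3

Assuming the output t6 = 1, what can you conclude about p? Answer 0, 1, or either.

t6 = t5 NOR t3 must be 1, so both t5 = 0 and t3 = 0.
Every assignment with t6 = 1 has p = 1; there are 1 such assignment(s).
  p=1, q=1, r=0, s=0

1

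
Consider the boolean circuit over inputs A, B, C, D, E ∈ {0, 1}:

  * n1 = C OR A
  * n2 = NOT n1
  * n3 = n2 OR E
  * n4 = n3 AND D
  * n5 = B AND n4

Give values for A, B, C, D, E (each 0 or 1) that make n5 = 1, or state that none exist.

n5 = B AND n4 must be 1, so both B = 1 and n4 = 1.
n4 = n3 AND D must be 1, so both n3 = 1 and D = 1.
Check with A=1 B=1 C=0 D=1 E=1:
n1 = C OR A = 0 OR 1 = 1
n2 = NOT n1 = NOT 1 = 0
n3 = n2 OR E = 0 OR 1 = 1
n4 = n3 AND D = 1 AND 1 = 1
n5 = B AND n4 = 1 AND 1 = 1
So n5 = 1 as required.

A=1 B=1 C=0 D=1 E=1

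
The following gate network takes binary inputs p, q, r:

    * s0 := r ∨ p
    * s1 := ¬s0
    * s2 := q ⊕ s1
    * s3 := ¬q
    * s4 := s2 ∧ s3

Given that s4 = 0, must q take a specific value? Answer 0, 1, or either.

Both values of q occur among assignments with s4 = 0:
  q=0: p=0, q=0, r=1
  q=1: p=0, q=1, r=0

either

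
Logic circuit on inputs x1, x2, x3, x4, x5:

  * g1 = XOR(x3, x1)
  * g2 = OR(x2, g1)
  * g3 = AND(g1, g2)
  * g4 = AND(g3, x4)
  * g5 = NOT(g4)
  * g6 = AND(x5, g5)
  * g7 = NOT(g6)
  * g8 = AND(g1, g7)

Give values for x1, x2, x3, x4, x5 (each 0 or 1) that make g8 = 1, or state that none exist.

g8 = AND(g1, g7) must be 1, so both g1 = 1 and g7 = 1.
g1 = XOR(x3, x1) must be 1, so x3 and x1 differ.
Check with x1=0, x2=1, x3=1, x4=1, x5=0:
g1 = XOR(x3, x1) = XOR(1, 0) = 1
g2 = OR(x2, g1) = OR(1, 1) = 1
g3 = AND(g1, g2) = AND(1, 1) = 1
g4 = AND(g3, x4) = AND(1, 1) = 1
g5 = NOT(g4) = NOT 1 = 0
g6 = AND(x5, g5) = AND(0, 0) = 0
g7 = NOT(g6) = NOT 0 = 1
g8 = AND(g1, g7) = AND(1, 1) = 1
So g8 = 1 as required.

x1=0, x2=1, x3=1, x4=1, x5=0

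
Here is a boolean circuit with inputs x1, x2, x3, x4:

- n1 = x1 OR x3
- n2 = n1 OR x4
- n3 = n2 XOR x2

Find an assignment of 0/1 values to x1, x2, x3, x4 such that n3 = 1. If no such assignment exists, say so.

n3 = n2 XOR x2 must be 1, so n2 and x2 differ.
Check with x1=1 x2=0 x3=0 x4=0:
n1 = x1 OR x3 = 1 OR 0 = 1
n2 = n1 OR x4 = 1 OR 0 = 1
n3 = n2 XOR x2 = 1 XOR 0 = 1
So n3 = 1 as required.

x1=1 x2=0 x3=0 x4=0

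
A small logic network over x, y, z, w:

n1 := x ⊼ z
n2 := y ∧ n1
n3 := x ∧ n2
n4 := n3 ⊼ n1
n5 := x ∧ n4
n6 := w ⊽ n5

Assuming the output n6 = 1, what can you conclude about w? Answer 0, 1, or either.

0

n6 = w ⊽ n5 must be 1, so both w = 0 and n5 = 0.
n5 = x ∧ n4 must be 0, so at least one of x, n4 is 0.
Every assignment with n6 = 1 has w = 0; there are 5 such assignment(s).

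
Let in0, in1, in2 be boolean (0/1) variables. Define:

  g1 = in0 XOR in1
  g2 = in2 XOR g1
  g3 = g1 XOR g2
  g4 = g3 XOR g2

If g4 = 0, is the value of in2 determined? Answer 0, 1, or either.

Both values of in2 occur among assignments with g4 = 0:
  in2=0: in0=0, in1=0, in2=0
  in2=1: in0=0, in1=0, in2=1

either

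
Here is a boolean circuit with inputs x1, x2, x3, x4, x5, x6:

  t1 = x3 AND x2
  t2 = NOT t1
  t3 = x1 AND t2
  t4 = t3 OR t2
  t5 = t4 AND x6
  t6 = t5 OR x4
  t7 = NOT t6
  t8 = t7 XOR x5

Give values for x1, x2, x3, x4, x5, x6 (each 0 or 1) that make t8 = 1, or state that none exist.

x1=1 x2=1 x3=0 x4=0 x5=1 x6=1

t8 = t7 XOR x5 must be 1, so t7 and x5 differ.
Check with x1=1 x2=1 x3=0 x4=0 x5=1 x6=1:
t1 = x3 AND x2 = 0 AND 1 = 0
t2 = NOT t1 = NOT 0 = 1
t3 = x1 AND t2 = 1 AND 1 = 1
t4 = t3 OR t2 = 1 OR 1 = 1
t5 = t4 AND x6 = 1 AND 1 = 1
t6 = t5 OR x4 = 1 OR 0 = 1
t7 = NOT t6 = NOT 1 = 0
t8 = t7 XOR x5 = 0 XOR 1 = 1
So t8 = 1 as required.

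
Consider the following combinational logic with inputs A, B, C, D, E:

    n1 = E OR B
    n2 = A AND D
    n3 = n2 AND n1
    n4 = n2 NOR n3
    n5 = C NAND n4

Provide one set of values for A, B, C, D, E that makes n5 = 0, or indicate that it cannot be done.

Check with A=0, B=1, C=1, D=0, E=0:
n1 = E OR B = 0 OR 1 = 1
n2 = A AND D = 0 AND 0 = 0
n3 = n2 AND n1 = 0 AND 1 = 0
n4 = n2 NOR n3 = 0 NOR 0 = 1
n5 = C NAND n4 = 1 NAND 1 = 0
So n5 = 0 as required.

A=0, B=1, C=1, D=0, E=0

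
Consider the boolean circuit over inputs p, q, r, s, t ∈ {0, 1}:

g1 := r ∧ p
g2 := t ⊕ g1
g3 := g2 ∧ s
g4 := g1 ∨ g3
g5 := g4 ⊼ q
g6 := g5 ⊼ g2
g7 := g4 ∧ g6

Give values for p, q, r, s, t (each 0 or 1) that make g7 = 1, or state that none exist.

p=1, q=1, r=1, s=1, t=0

Check with p=1, q=1, r=1, s=1, t=0:
g1 = r ∧ p = 1 ∧ 1 = 1
g2 = t ⊕ g1 = 0 ⊕ 1 = 1
g3 = g2 ∧ s = 1 ∧ 1 = 1
g4 = g1 ∨ g3 = 1 ∨ 1 = 1
g5 = g4 ⊼ q = 1 ⊼ 1 = 0
g6 = g5 ⊼ g2 = 0 ⊼ 1 = 1
g7 = g4 ∧ g6 = 1 ∧ 1 = 1
So g7 = 1 as required.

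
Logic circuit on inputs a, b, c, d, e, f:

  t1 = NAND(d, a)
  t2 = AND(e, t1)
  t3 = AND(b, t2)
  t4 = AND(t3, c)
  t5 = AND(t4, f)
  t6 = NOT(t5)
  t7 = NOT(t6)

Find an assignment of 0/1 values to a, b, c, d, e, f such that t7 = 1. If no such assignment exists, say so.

Check with a=1, b=1, c=1, d=0, e=1, f=1:
t1 = NAND(d, a) = NAND(0, 1) = 1
t2 = AND(e, t1) = AND(1, 1) = 1
t3 = AND(b, t2) = AND(1, 1) = 1
t4 = AND(t3, c) = AND(1, 1) = 1
t5 = AND(t4, f) = AND(1, 1) = 1
t6 = NOT(t5) = NOT 1 = 0
t7 = NOT(t6) = NOT 0 = 1
So t7 = 1 as required.

a=1, b=1, c=1, d=0, e=1, f=1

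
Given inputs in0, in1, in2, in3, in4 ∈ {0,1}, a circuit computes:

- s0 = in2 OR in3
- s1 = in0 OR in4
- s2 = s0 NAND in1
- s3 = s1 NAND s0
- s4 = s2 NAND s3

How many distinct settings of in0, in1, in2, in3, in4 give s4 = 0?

s4 = s2 NAND s3 must be 0, so both s2 = 1 and s3 = 1.
Enumerating the 32 input combinations, 11 give s4 = 0 and 21 give s4 = 1.

11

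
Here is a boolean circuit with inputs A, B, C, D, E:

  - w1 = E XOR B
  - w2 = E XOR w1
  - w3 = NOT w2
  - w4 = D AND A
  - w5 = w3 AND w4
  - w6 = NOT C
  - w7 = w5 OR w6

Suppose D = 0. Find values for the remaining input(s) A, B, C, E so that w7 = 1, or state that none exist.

w7 = w5 OR w6 must be 1, so at least one of w5, w6 is 1.
Check with D = 0 and A=1, B=0, C=0, E=1:
w1 = E XOR B = 1 XOR 0 = 1
w2 = E XOR w1 = 1 XOR 1 = 0
w3 = NOT w2 = NOT 0 = 1
w4 = D AND A = 0 AND 1 = 0
w5 = w3 AND w4 = 1 AND 0 = 0
w6 = NOT C = NOT 0 = 1
w7 = w5 OR w6 = 0 OR 1 = 1
So w7 = 1.

A=1, B=0, C=0, E=1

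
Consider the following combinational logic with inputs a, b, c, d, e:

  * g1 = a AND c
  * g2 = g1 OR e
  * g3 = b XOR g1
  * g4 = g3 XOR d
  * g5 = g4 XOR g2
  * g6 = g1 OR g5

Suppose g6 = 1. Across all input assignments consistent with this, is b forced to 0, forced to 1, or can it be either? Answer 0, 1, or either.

Both values of b occur among assignments with g6 = 1:
  b=0: a=0, b=0, c=0, d=0, e=1
  b=1: a=0, b=1, c=0, d=0, e=0

either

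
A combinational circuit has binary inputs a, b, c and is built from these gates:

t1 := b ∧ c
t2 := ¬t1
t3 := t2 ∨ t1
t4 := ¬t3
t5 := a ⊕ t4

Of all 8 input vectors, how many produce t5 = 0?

4

t5 = a ⊕ t4 must be 0, so a and t4 are equal.
Enumerating the 8 input combinations, 4 give t5 = 0 and 4 give t5 = 1.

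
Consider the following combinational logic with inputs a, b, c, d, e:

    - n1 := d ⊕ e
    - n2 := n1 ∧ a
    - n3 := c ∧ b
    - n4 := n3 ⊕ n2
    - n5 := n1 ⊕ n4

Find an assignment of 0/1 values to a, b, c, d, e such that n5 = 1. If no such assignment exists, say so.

n5 = n1 ⊕ n4 must be 1, so n1 and n4 differ.
Check with a=0 b=0 c=0 d=1 e=0:
n1 = d ⊕ e = 1 ⊕ 0 = 1
n2 = n1 ∧ a = 1 ∧ 0 = 0
n3 = c ∧ b = 0 ∧ 0 = 0
n4 = n3 ⊕ n2 = 0 ⊕ 0 = 0
n5 = n1 ⊕ n4 = 1 ⊕ 0 = 1
So n5 = 1 as required.

a=0 b=0 c=0 d=1 e=0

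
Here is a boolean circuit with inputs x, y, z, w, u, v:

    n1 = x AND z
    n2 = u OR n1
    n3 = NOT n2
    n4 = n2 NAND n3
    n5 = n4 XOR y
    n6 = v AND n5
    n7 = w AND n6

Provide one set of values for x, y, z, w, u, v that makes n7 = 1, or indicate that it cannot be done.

x=0, y=0, z=0, w=1, u=1, v=1

Check with x=0, y=0, z=0, w=1, u=1, v=1:
n1 = x AND z = 0 AND 0 = 0
n2 = u OR n1 = 1 OR 0 = 1
n3 = NOT n2 = NOT 1 = 0
n4 = n2 NAND n3 = 1 NAND 0 = 1
n5 = n4 XOR y = 1 XOR 0 = 1
n6 = v AND n5 = 1 AND 1 = 1
n7 = w AND n6 = 1 AND 1 = 1
So n7 = 1 as required.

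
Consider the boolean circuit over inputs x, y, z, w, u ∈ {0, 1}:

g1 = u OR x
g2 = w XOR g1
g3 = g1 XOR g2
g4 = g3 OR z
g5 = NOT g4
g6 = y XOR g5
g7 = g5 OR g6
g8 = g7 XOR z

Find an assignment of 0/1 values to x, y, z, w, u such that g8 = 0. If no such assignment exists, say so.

g8 = g7 XOR z must be 0, so g7 and z are equal.
Check with x=1, y=1, z=1, w=1, u=0:
g1 = u OR x = 0 OR 1 = 1
g2 = w XOR g1 = 1 XOR 1 = 0
g3 = g1 XOR g2 = 1 XOR 0 = 1
g4 = g3 OR z = 1 OR 1 = 1
g5 = NOT g4 = NOT 1 = 0
g6 = y XOR g5 = 1 XOR 0 = 1
g7 = g5 OR g6 = 0 OR 1 = 1
g8 = g7 XOR z = 1 XOR 1 = 0
So g8 = 0 as required.

x=1, y=1, z=1, w=1, u=0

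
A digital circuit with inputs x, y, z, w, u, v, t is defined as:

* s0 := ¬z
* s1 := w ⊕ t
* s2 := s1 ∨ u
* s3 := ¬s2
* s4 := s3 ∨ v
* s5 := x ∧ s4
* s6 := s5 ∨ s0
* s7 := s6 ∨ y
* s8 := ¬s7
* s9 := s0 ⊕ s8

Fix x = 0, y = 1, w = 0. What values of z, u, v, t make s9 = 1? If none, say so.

Check with x = 0, y = 1, w = 0 and z=0, u=1, v=0, t=1:
s0 = ¬z = ¬0 = 1
s1 = w ⊕ t = 0 ⊕ 1 = 1
s2 = s1 ∨ u = 1 ∨ 1 = 1
s3 = ¬s2 = ¬1 = 0
s4 = s3 ∨ v = 0 ∨ 0 = 0
s5 = x ∧ s4 = 0 ∧ 0 = 0
s6 = s5 ∨ s0 = 0 ∨ 1 = 1
s7 = s6 ∨ y = 1 ∨ 1 = 1
s8 = ¬s7 = ¬1 = 0
s9 = s0 ⊕ s8 = 1 ⊕ 0 = 1
So s9 = 1.

z=0, u=1, v=0, t=1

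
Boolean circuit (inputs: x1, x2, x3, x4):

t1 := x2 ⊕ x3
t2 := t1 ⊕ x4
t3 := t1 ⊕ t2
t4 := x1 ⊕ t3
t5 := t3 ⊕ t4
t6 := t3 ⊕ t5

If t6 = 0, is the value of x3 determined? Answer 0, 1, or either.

Both values of x3 occur among assignments with t6 = 0:
  x3=0: x1=0, x2=0, x3=0, x4=0
  x3=1: x1=0, x2=0, x3=1, x4=0

either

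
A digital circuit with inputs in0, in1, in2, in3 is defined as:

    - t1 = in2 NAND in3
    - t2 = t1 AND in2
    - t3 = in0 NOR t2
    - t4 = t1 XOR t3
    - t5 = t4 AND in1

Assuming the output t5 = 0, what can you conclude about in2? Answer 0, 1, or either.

Both values of in2 occur among assignments with t5 = 0:
  in2=0: in0=0, in1=0, in2=0, in3=0
  in2=1: in0=0, in1=0, in2=1, in3=0

either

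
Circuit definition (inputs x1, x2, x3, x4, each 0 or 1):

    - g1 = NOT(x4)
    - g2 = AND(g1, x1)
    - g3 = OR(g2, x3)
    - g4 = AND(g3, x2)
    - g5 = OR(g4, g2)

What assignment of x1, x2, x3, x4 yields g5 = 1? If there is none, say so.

Check with x1=1, x2=0, x3=0, x4=0:
g1 = NOT(x4) = NOT 0 = 1
g2 = AND(g1, x1) = AND(1, 1) = 1
g3 = OR(g2, x3) = OR(1, 0) = 1
g4 = AND(g3, x2) = AND(1, 0) = 0
g5 = OR(g4, g2) = OR(0, 1) = 1
So g5 = 1 as required.

x1=1, x2=0, x3=0, x4=0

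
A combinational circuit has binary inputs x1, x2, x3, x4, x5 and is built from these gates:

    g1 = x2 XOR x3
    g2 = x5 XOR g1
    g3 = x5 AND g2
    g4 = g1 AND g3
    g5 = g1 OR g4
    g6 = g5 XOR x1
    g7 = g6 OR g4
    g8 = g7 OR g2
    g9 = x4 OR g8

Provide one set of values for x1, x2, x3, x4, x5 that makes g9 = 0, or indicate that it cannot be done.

x1=1, x2=1, x3=0, x4=0, x5=1

g9 = x4 OR g8 must be 0, so both x4 = 0 and g8 = 0.
g8 = g7 OR g2 must be 0, so both g7 = 0 and g2 = 0.
g7 = g6 OR g4 must be 0, so both g6 = 0 and g4 = 0.
Check with x1=1, x2=1, x3=0, x4=0, x5=1:
g1 = x2 XOR x3 = 1 XOR 0 = 1
g2 = x5 XOR g1 = 1 XOR 1 = 0
g3 = x5 AND g2 = 1 AND 0 = 0
g4 = g1 AND g3 = 1 AND 0 = 0
g5 = g1 OR g4 = 1 OR 0 = 1
g6 = g5 XOR x1 = 1 XOR 1 = 0
g7 = g6 OR g4 = 0 OR 0 = 0
g8 = g7 OR g2 = 0 OR 0 = 0
g9 = x4 OR g8 = 0 OR 0 = 0
So g9 = 0 as required.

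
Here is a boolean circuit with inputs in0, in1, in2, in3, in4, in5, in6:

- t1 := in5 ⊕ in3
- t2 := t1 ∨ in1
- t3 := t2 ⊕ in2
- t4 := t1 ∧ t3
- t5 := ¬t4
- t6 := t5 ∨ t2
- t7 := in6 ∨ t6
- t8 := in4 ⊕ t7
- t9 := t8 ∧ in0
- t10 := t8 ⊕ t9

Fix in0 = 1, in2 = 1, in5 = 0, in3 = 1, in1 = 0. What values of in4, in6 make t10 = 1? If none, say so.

With in0 = 1, in2 = 1, in5 = 0, in3 = 1, in1 = 0 fixed, none of the 4 settings of in4, in6 give t10 = 1.
For example, with in4=1, in6=1:
t1 = in5 ⊕ in3 = 0 ⊕ 1 = 1
t2 = t1 ∨ in1 = 1 ∨ 0 = 1
t3 = t2 ⊕ in2 = 1 ⊕ 1 = 0
t4 = t1 ∧ t3 = 1 ∧ 0 = 0
t5 = ¬t4 = ¬0 = 1
t6 = t5 ∨ t2 = 1 ∨ 1 = 1
t7 = in6 ∨ t6 = 1 ∨ 1 = 1
t8 = in4 ⊕ t7 = 1 ⊕ 1 = 0
t9 = t8 ∧ in0 = 0 ∧ 1 = 0
t10 = t8 ⊕ t9 = 0 ⊕ 0 = 0
giving t10 = 0 ≠ 1.

no solution exists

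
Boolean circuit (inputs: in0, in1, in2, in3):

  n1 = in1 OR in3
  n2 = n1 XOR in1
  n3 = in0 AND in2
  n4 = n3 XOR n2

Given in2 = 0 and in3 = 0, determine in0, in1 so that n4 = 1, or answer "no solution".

With in2 = 0 and in3 = 0 fixed, none of the 4 settings of in0, in1 give n4 = 1.
For example, with in0=1, in1=0:
n1 = in1 OR in3 = 0 OR 0 = 0
n2 = n1 XOR in1 = 0 XOR 0 = 0
n3 = in0 AND in2 = 1 AND 0 = 0
n4 = n3 XOR n2 = 0 XOR 0 = 0
giving n4 = 0 ≠ 1.

no solution exists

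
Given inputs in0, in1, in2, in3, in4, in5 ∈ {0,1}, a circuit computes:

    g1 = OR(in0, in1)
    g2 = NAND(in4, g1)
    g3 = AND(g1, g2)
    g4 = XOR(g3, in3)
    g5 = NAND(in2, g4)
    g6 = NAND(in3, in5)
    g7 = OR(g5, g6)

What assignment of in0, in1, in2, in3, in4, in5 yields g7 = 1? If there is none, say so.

g7 = OR(g5, g6) must be 1, so at least one of g5, g6 is 1.
Check with in0=0, in1=0, in2=0, in3=1, in4=1, in5=0:
g1 = OR(in0, in1) = OR(0, 0) = 0
g2 = NAND(in4, g1) = NAND(1, 0) = 1
g3 = AND(g1, g2) = AND(0, 1) = 0
g4 = XOR(g3, in3) = XOR(0, 1) = 1
g5 = NAND(in2, g4) = NAND(0, 1) = 1
g6 = NAND(in3, in5) = NAND(1, 0) = 1
g7 = OR(g5, g6) = OR(1, 1) = 1
So g7 = 1 as required.

in0=0, in1=0, in2=0, in3=1, in4=1, in5=0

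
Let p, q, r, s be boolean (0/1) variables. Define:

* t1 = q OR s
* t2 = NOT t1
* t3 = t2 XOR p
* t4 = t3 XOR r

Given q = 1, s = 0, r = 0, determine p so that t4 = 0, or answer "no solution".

p=0

t4 = t3 XOR r must be 0, so t3 and r are equal.
Check with q = 1, s = 0, r = 0 and p=0:
t1 = q OR s = 1 OR 0 = 1
t2 = NOT t1 = NOT 1 = 0
t3 = t2 XOR p = 0 XOR 0 = 0
t4 = t3 XOR r = 0 XOR 0 = 0
So t4 = 0.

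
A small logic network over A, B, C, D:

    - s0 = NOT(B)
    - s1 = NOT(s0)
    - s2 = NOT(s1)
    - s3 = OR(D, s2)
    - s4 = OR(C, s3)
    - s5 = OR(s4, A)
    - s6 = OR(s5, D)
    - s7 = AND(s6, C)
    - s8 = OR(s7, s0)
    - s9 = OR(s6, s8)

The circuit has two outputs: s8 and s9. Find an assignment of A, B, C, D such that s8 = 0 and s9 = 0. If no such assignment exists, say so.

Check with A=0, B=1, C=0, D=0:
s0 = NOT(B) = NOT 1 = 0
s1 = NOT(s0) = NOT 0 = 1
s2 = NOT(s1) = NOT 1 = 0
s3 = OR(D, s2) = OR(0, 0) = 0
s4 = OR(C, s3) = OR(0, 0) = 0
s5 = OR(s4, A) = OR(0, 0) = 0
s6 = OR(s5, D) = OR(0, 0) = 0
s7 = AND(s6, C) = AND(0, 0) = 0
s8 = OR(s7, s0) = OR(0, 0) = 0
s9 = OR(s6, s8) = OR(0, 0) = 0
So s8 = 0 and s9 = 0.

A=0, B=1, C=0, D=0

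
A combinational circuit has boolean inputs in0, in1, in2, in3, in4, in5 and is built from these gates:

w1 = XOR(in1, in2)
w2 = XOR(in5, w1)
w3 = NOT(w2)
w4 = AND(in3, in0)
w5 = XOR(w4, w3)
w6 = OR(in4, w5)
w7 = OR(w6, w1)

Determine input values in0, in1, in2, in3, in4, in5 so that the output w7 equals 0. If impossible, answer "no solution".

w7 = OR(w6, w1) must be 0, so both w6 = 0 and w1 = 0.
w6 = OR(in4, w5) must be 0, so both in4 = 0 and w5 = 0.
w1 = XOR(in1, in2) must be 0, so in1 and in2 are equal.
Check with in0=0, in1=1, in2=1, in3=0, in4=0, in5=1:
w1 = XOR(in1, in2) = XOR(1, 1) = 0
w2 = XOR(in5, w1) = XOR(1, 0) = 1
w3 = NOT(w2) = NOT 1 = 0
w4 = AND(in3, in0) = AND(0, 0) = 0
w5 = XOR(w4, w3) = XOR(0, 0) = 0
w6 = OR(in4, w5) = OR(0, 0) = 0
w7 = OR(w6, w1) = OR(0, 0) = 0
So w7 = 0 as required.

in0=0, in1=1, in2=1, in3=0, in4=0, in5=1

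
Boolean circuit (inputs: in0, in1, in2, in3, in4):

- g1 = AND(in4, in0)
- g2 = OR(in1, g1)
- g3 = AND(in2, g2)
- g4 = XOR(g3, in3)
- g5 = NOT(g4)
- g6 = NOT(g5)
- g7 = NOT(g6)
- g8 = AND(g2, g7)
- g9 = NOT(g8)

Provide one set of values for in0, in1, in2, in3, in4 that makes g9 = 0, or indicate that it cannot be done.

in0=1, in1=0, in2=1, in3=1, in4=1

Check with in0=1, in1=0, in2=1, in3=1, in4=1:
g1 = AND(in4, in0) = AND(1, 1) = 1
g2 = OR(in1, g1) = OR(0, 1) = 1
g3 = AND(in2, g2) = AND(1, 1) = 1
g4 = XOR(g3, in3) = XOR(1, 1) = 0
g5 = NOT(g4) = NOT 0 = 1
g6 = NOT(g5) = NOT 1 = 0
g7 = NOT(g6) = NOT 0 = 1
g8 = AND(g2, g7) = AND(1, 1) = 1
g9 = NOT(g8) = NOT 1 = 0
So g9 = 0 as required.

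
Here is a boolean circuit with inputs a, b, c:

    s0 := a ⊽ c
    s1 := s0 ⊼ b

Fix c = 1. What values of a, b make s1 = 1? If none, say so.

a=0, b=1

Check with c = 1 and a=0, b=1:
s0 = a ⊽ c = 0 ⊽ 1 = 0
s1 = s0 ⊼ b = 0 ⊼ 1 = 1
So s1 = 1.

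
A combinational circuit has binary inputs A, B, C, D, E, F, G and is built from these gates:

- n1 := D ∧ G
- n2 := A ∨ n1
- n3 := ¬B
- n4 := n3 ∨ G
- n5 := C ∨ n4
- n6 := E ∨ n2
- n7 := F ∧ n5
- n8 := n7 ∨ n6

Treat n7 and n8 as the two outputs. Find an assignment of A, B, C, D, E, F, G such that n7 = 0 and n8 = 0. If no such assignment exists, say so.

Check with A=0 B=1 C=0 D=0 E=0 F=0 G=0:
n1 = D ∧ G = 0 ∧ 0 = 0
n2 = A ∨ n1 = 0 ∨ 0 = 0
n3 = ¬B = ¬1 = 0
n4 = n3 ∨ G = 0 ∨ 0 = 0
n5 = C ∨ n4 = 0 ∨ 0 = 0
n6 = E ∨ n2 = 0 ∨ 0 = 0
n7 = F ∧ n5 = 0 ∧ 0 = 0
n8 = n7 ∨ n6 = 0 ∨ 0 = 0
So n7 = 0 and n8 = 0.

A=0 B=1 C=0 D=0 E=0 F=0 G=0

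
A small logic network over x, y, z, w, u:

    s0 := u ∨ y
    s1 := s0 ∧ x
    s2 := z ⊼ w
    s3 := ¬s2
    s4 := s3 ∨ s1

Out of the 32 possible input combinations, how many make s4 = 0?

s4 = s3 ∨ s1 must be 0, so both s3 = 0 and s1 = 0.
Enumerating the 32 input combinations, 15 give s4 = 0 and 17 give s4 = 1.

15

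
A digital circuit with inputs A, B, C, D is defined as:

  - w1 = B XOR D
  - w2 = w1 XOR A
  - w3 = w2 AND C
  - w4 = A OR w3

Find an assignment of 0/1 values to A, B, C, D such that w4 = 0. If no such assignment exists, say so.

w4 = A OR w3 must be 0, so both A = 0 and w3 = 0.
Check with A=0, B=0, C=1, D=0:
w1 = B XOR D = 0 XOR 0 = 0
w2 = w1 XOR A = 0 XOR 0 = 0
w3 = w2 AND C = 0 AND 1 = 0
w4 = A OR w3 = 0 OR 0 = 0
So w4 = 0 as required.

A=0, B=0, C=1, D=0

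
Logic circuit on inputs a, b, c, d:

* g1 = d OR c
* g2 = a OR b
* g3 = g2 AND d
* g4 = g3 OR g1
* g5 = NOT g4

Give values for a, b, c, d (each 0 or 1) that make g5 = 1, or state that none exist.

a=1 b=0 c=0 d=0

g5 = NOT g4 must be 1, so g4 = 0.
g4 = g3 OR g1 must be 0, so both g3 = 0 and g1 = 0.
g3 = g2 AND d must be 0, so at least one of g2, d is 0.
Check with a=1 b=0 c=0 d=0:
g1 = d OR c = 0 OR 0 = 0
g2 = a OR b = 1 OR 0 = 1
g3 = g2 AND d = 1 AND 0 = 0
g4 = g3 OR g1 = 0 OR 0 = 0
g5 = NOT g4 = NOT 0 = 1
So g5 = 1 as required.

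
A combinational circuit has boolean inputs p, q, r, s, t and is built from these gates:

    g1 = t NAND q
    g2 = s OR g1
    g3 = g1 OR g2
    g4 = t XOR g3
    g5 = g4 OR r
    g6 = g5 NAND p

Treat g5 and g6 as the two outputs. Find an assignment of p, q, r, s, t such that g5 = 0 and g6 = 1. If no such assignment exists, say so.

Check with p=0, q=1, r=0, s=1, t=1:
g1 = t NAND q = 1 NAND 1 = 0
g2 = s OR g1 = 1 OR 0 = 1
g3 = g1 OR g2 = 0 OR 1 = 1
g4 = t XOR g3 = 1 XOR 1 = 0
g5 = g4 OR r = 0 OR 0 = 0
g6 = g5 NAND p = 0 NAND 0 = 1
So g5 = 0 and g6 = 1.

p=0, q=1, r=0, s=1, t=1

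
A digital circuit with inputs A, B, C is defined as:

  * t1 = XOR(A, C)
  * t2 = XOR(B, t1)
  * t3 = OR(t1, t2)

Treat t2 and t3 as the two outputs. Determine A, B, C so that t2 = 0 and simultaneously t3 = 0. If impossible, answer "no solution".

Check with A=1, B=0, C=1:
t1 = XOR(A, C) = XOR(1, 1) = 0
t2 = XOR(B, t1) = XOR(0, 0) = 0
t3 = OR(t1, t2) = OR(0, 0) = 0
So t2 = 0 and t3 = 0.

A=1, B=0, C=1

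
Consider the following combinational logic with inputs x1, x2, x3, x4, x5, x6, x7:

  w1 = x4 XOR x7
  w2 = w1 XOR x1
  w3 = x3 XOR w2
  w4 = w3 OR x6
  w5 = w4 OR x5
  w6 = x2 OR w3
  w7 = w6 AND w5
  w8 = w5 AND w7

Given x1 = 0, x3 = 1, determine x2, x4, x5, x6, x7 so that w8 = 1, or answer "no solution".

w8 = w5 AND w7 must be 1, so both w5 = 1 and w7 = 1.
Check with x1 = 0, x3 = 1 and x2=0, x4=1, x5=0, x6=1, x7=1:
w1 = x4 XOR x7 = 1 XOR 1 = 0
w2 = w1 XOR x1 = 0 XOR 0 = 0
w3 = x3 XOR w2 = 1 XOR 0 = 1
w4 = w3 OR x6 = 1 OR 1 = 1
w5 = w4 OR x5 = 1 OR 0 = 1
w6 = x2 OR w3 = 0 OR 1 = 1
w7 = w6 AND w5 = 1 AND 1 = 1
w8 = w5 AND w7 = 1 AND 1 = 1
So w8 = 1.

x2=0, x4=1, x5=0, x6=1, x7=1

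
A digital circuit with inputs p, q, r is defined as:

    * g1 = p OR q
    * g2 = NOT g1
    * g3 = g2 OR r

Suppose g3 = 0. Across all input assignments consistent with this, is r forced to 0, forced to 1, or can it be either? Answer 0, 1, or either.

g3 = g2 OR r must be 0, so both g2 = 0 and r = 0.
g2 = NOT g1 must be 0, so g1 = 1.
Every assignment with g3 = 0 has r = 0; there are 3 such assignment(s).
  p=0, q=1, r=0
  p=1, q=0, r=0
  p=1, q=1, r=0

0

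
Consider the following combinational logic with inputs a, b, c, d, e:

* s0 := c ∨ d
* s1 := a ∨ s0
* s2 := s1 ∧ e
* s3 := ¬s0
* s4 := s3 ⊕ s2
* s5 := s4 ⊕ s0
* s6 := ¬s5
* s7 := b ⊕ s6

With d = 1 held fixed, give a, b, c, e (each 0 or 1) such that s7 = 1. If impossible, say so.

a=0 b=0 c=0 e=1

Check with d = 1 and a=0, b=0, c=0, e=1:
s0 = c ∨ d = 0 ∨ 1 = 1
s1 = a ∨ s0 = 0 ∨ 1 = 1
s2 = s1 ∧ e = 1 ∧ 1 = 1
s3 = ¬s0 = ¬1 = 0
s4 = s3 ⊕ s2 = 0 ⊕ 1 = 1
s5 = s4 ⊕ s0 = 1 ⊕ 1 = 0
s6 = ¬s5 = ¬0 = 1
s7 = b ⊕ s6 = 0 ⊕ 1 = 1
So s7 = 1.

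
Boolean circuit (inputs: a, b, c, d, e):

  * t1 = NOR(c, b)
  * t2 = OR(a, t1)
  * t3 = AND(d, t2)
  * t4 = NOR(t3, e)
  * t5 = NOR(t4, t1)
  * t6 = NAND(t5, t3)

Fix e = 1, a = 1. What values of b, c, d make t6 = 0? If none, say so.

b=1, c=0, d=1

t6 = NAND(t5, t3) must be 0, so both t5 = 1 and t3 = 1.
Check with e = 1, a = 1 and b=1, c=0, d=1:
t1 = NOR(c, b) = NOR(0, 1) = 0
t2 = OR(a, t1) = OR(1, 0) = 1
t3 = AND(d, t2) = AND(1, 1) = 1
t4 = NOR(t3, e) = NOR(1, 1) = 0
t5 = NOR(t4, t1) = NOR(0, 0) = 1
t6 = NAND(t5, t3) = NAND(1, 1) = 0
So t6 = 0.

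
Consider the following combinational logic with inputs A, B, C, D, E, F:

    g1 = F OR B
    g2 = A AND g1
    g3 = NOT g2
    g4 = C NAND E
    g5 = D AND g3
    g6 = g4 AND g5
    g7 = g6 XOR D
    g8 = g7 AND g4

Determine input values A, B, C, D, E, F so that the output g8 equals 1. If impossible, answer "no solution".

g8 = g7 AND g4 must be 1, so both g7 = 1 and g4 = 1.
Check with A=1, B=0, C=0, D=1, E=1, F=1:
g1 = F OR B = 1 OR 0 = 1
g2 = A AND g1 = 1 AND 1 = 1
g3 = NOT g2 = NOT 1 = 0
g4 = C NAND E = 0 NAND 1 = 1
g5 = D AND g3 = 1 AND 0 = 0
g6 = g4 AND g5 = 1 AND 0 = 0
g7 = g6 XOR D = 0 XOR 1 = 1
g8 = g7 AND g4 = 1 AND 1 = 1
So g8 = 1 as required.

A=1, B=0, C=0, D=1, E=1, F=1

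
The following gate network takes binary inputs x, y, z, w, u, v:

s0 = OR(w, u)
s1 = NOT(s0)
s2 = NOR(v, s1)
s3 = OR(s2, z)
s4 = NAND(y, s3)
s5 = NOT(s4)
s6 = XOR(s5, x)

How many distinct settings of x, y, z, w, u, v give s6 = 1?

32

s6 = XOR(s5, x) must be 1, so s5 and x differ.
Enumerating the 64 input combinations, 32 give s6 = 1 and 32 give s6 = 0.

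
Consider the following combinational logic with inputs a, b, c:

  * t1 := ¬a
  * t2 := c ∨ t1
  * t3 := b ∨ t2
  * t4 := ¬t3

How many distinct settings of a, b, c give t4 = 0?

7

t4 = ¬t3 must be 0, so t3 = 1.
t3 = b ∨ t2 must be 1, so at least one of b, t2 is 1.
Enumerating the 8 input combinations, 7 give t4 = 0 and 1 give t4 = 1.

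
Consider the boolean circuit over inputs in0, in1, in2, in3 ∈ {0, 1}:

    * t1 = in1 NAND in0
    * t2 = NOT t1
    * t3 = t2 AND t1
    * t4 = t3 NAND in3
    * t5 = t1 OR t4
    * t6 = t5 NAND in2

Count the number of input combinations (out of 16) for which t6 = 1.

8

t6 = t5 NAND in2 must be 1, so at least one of t5, in2 is 0.
Enumerating the 16 input combinations, 8 give t6 = 1 and 8 give t6 = 0.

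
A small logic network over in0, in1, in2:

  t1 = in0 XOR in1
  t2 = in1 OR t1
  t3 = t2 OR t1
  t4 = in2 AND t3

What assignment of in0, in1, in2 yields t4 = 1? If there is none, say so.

t4 = in2 AND t3 must be 1, so both in2 = 1 and t3 = 1.
Check with in0=1 in1=1 in2=1:
t1 = in0 XOR in1 = 1 XOR 1 = 0
t2 = in1 OR t1 = 1 OR 0 = 1
t3 = t2 OR t1 = 1 OR 0 = 1
t4 = in2 AND t3 = 1 AND 1 = 1
So t4 = 1 as required.

in0=1 in1=1 in2=1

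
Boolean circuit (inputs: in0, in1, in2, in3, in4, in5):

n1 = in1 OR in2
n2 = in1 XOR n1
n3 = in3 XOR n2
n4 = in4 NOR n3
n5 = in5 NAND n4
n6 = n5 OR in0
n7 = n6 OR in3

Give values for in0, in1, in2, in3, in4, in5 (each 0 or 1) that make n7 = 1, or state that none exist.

n7 = n6 OR in3 must be 1, so at least one of n6, in3 is 1.
Check with in0=1, in1=0, in2=1, in3=0, in4=0, in5=0:
n1 = in1 OR in2 = 0 OR 1 = 1
n2 = in1 XOR n1 = 0 XOR 1 = 1
n3 = in3 XOR n2 = 0 XOR 1 = 1
n4 = in4 NOR n3 = 0 NOR 1 = 0
n5 = in5 NAND n4 = 0 NAND 0 = 1
n6 = n5 OR in0 = 1 OR 1 = 1
n7 = n6 OR in3 = 1 OR 0 = 1
So n7 = 1 as required.

in0=1, in1=0, in2=1, in3=0, in4=0, in5=0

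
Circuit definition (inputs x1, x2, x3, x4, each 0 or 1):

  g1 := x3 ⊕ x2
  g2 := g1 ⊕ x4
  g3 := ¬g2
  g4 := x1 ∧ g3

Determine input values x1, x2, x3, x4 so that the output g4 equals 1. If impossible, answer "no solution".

x1=1 x2=0 x3=0 x4=0

Check with x1=1 x2=0 x3=0 x4=0:
g1 = x3 ⊕ x2 = 0 ⊕ 0 = 0
g2 = g1 ⊕ x4 = 0 ⊕ 0 = 0
g3 = ¬g2 = ¬0 = 1
g4 = x1 ∧ g3 = 1 ∧ 1 = 1
So g4 = 1 as required.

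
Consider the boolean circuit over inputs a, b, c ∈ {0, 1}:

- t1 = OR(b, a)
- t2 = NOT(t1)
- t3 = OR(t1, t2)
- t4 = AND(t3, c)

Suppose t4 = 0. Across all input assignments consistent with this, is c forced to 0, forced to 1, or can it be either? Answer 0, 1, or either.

0

t4 = AND(t3, c) must be 0, so at least one of t3, c is 0.
Every assignment with t4 = 0 has c = 0; there are 4 such assignment(s).
  a=0, b=0, c=0
  a=0, b=1, c=0
  a=1, b=0, c=0
  a=1, b=1, c=0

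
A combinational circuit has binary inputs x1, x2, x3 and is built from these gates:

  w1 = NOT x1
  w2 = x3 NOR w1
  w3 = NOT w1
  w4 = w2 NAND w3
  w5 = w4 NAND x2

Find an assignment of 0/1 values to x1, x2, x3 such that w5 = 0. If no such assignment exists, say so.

w5 = w4 NAND x2 must be 0, so both w4 = 1 and x2 = 1.
Check with x1=0 x2=1 x3=1:
w1 = NOT x1 = NOT 0 = 1
w2 = x3 NOR w1 = 1 NOR 1 = 0
w3 = NOT w1 = NOT 1 = 0
w4 = w2 NAND w3 = 0 NAND 0 = 1
w5 = w4 NAND x2 = 1 NAND 1 = 0
So w5 = 0 as required.

x1=0 x2=1 x3=1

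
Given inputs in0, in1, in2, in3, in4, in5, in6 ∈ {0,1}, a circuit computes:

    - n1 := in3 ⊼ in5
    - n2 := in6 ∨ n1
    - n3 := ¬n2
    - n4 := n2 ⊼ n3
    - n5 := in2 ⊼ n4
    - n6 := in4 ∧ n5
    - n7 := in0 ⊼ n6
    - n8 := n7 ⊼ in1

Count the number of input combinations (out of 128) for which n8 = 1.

72

n8 = n7 ⊼ in1 must be 1, so at least one of n7, in1 is 0.
Enumerating the 128 input combinations, 72 give n8 = 1 and 56 give n8 = 0.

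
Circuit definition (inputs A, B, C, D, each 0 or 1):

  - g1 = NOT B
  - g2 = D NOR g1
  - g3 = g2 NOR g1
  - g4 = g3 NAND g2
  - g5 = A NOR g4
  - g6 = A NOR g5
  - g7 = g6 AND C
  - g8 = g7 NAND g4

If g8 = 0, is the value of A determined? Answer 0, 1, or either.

0

g8 = g7 NAND g4 must be 0, so both g7 = 1 and g4 = 1.
Every assignment with g8 = 0 has A = 0; there are 4 such assignment(s).
  A=0, B=0, C=1, D=0
  A=0, B=0, C=1, D=1
  A=0, B=1, C=1, D=0
  A=0, B=1, C=1, D=1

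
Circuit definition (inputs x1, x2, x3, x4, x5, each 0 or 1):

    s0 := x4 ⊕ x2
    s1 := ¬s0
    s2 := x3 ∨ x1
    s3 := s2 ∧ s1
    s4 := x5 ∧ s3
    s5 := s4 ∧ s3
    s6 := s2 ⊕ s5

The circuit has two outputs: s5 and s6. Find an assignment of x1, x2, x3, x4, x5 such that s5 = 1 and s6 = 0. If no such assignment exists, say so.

x1=0 x2=0 x3=1 x4=0 x5=1

Check with x1=0 x2=0 x3=1 x4=0 x5=1:
s0 = x4 ⊕ x2 = 0 ⊕ 0 = 0
s1 = ¬s0 = ¬0 = 1
s2 = x3 ∨ x1 = 1 ∨ 0 = 1
s3 = s2 ∧ s1 = 1 ∧ 1 = 1
s4 = x5 ∧ s3 = 1 ∧ 1 = 1
s5 = s4 ∧ s3 = 1 ∧ 1 = 1
s6 = s2 ⊕ s5 = 1 ⊕ 1 = 0
So s5 = 1 and s6 = 0.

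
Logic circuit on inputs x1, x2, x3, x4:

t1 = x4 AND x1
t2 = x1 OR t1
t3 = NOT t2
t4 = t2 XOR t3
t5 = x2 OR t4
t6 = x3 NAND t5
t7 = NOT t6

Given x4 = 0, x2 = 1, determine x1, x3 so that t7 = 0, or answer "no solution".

x1=0 x3=0

Check with x4 = 0, x2 = 1 and x1=0, x3=0:
t1 = x4 AND x1 = 0 AND 0 = 0
t2 = x1 OR t1 = 0 OR 0 = 0
t3 = NOT t2 = NOT 0 = 1
t4 = t2 XOR t3 = 0 XOR 1 = 1
t5 = x2 OR t4 = 1 OR 1 = 1
t6 = x3 NAND t5 = 0 NAND 1 = 1
t7 = NOT t6 = NOT 1 = 0
So t7 = 0.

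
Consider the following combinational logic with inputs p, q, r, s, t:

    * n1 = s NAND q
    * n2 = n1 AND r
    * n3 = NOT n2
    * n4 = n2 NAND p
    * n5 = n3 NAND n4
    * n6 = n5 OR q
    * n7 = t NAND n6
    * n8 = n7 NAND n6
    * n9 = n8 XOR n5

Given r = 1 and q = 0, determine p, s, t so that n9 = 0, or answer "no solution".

Check with r = 1 and q = 0 and p=0, s=1, t=1:
n1 = s NAND q = 1 NAND 0 = 1
n2 = n1 AND r = 1 AND 1 = 1
n3 = NOT n2 = NOT 1 = 0
n4 = n2 NAND p = 1 NAND 0 = 1
n5 = n3 NAND n4 = 0 NAND 1 = 1
n6 = n5 OR q = 1 OR 0 = 1
n7 = t NAND n6 = 1 NAND 1 = 0
n8 = n7 NAND n6 = 0 NAND 1 = 1
n9 = n8 XOR n5 = 1 XOR 1 = 0
So n9 = 0.

p=0, s=1, t=1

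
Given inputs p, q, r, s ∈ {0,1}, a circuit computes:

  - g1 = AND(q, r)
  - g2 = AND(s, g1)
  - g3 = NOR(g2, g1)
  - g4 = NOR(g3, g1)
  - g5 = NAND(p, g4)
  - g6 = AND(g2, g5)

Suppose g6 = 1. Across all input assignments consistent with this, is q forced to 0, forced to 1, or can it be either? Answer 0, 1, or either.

1

g6 = AND(g2, g5) must be 1, so both g2 = 1 and g5 = 1.
g2 = AND(s, g1) must be 1, so both s = 1 and g1 = 1.
g5 = NAND(p, g4) must be 1, so at least one of p, g4 is 0.
Every assignment with g6 = 1 has q = 1; there are 2 such assignment(s).
  p=0, q=1, r=1, s=1
  p=1, q=1, r=1, s=1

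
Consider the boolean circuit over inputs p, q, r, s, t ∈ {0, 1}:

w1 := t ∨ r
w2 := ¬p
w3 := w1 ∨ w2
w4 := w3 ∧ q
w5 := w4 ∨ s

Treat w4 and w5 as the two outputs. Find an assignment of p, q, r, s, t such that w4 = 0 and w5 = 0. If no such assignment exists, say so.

p=0, q=0, r=0, s=0, t=0

Check with p=0, q=0, r=0, s=0, t=0:
w1 = t ∨ r = 0 ∨ 0 = 0
w2 = ¬p = ¬0 = 1
w3 = w1 ∨ w2 = 0 ∨ 1 = 1
w4 = w3 ∧ q = 1 ∧ 0 = 0
w5 = w4 ∨ s = 0 ∨ 0 = 0
So w4 = 0 and w5 = 0.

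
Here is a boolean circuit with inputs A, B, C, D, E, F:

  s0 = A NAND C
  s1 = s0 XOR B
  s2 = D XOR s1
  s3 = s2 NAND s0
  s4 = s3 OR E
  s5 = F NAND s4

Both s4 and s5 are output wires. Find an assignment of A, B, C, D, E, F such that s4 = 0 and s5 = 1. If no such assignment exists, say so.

Check with A=0 B=0 C=0 D=0 E=0 F=0:
s0 = A NAND C = 0 NAND 0 = 1
s1 = s0 XOR B = 1 XOR 0 = 1
s2 = D XOR s1 = 0 XOR 1 = 1
s3 = s2 NAND s0 = 1 NAND 1 = 0
s4 = s3 OR E = 0 OR 0 = 0
s5 = F NAND s4 = 0 NAND 0 = 1
So s4 = 0 and s5 = 1.

A=0 B=0 C=0 D=0 E=0 F=0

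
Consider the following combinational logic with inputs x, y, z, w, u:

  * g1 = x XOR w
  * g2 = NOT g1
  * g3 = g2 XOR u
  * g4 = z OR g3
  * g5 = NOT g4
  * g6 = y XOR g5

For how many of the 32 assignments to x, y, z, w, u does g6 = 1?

16

g6 = y XOR g5 must be 1, so y and g5 differ.
Enumerating the 32 input combinations, 16 give g6 = 1 and 16 give g6 = 0.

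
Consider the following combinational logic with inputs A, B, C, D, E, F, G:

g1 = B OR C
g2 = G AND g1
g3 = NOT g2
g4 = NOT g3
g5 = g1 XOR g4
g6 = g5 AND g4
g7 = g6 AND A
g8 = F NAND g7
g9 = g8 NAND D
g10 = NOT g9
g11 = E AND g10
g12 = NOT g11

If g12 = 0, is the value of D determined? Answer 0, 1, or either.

1

g12 = NOT g11 must be 0, so g11 = 1.
g11 = E AND g10 must be 1, so both E = 1 and g10 = 1.
g10 = NOT g9 must be 1, so g9 = 0.
Every assignment with g12 = 0 has D = 1; there are 32 such assignment(s).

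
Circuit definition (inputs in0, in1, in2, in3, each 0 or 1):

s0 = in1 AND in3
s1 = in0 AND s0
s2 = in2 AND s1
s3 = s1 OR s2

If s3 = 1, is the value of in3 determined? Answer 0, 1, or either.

1

s3 = s1 OR s2 must be 1, so at least one of s1, s2 is 1.
Every assignment with s3 = 1 has in3 = 1; there are 2 such assignment(s).
  in0=1, in1=1, in2=0, in3=1
  in0=1, in1=1, in2=1, in3=1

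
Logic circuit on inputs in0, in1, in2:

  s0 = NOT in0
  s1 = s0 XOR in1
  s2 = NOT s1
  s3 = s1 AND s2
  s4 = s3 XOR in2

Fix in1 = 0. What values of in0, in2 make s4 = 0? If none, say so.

Check with in1 = 0 and in0=1, in2=0:
s0 = NOT in0 = NOT 1 = 0
s1 = s0 XOR in1 = 0 XOR 0 = 0
s2 = NOT s1 = NOT 0 = 1
s3 = s1 AND s2 = 0 AND 1 = 0
s4 = s3 XOR in2 = 0 XOR 0 = 0
So s4 = 0.

in0=1 in2=0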